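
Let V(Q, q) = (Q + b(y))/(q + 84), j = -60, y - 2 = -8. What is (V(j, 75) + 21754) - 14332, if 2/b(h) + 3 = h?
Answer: 10620340/1431 ≈ 7421.6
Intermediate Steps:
y = -6 (y = 2 - 8 = -6)
b(h) = 2/(-3 + h)
V(Q, q) = (-2/9 + Q)/(84 + q) (V(Q, q) = (Q + 2/(-3 - 6))/(q + 84) = (Q + 2/(-9))/(84 + q) = (Q + 2*(-⅑))/(84 + q) = (Q - 2/9)/(84 + q) = (-2/9 + Q)/(84 + q))
(V(j, 75) + 21754) - 14332 = ((-2/9 - 60)/(84 + 75) + 21754) - 14332 = (-542/9/159 + 21754) - 14332 = ((1/159)*(-542/9) + 21754) - 14332 = (-542/1431 + 21754) - 14332 = 31129432/1431 - 14332 = 10620340/1431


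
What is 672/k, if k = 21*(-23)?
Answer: -32/23 ≈ -1.3913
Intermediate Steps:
k = -483
672/k = 672/(-483) = 672*(-1/483) = -32/23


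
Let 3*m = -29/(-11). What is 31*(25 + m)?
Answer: 26474/33 ≈ 802.24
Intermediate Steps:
m = 29/33 (m = (-29/(-11))/3 = (-29*(-1/11))/3 = (⅓)*(29/11) = 29/33 ≈ 0.87879)
31*(25 + m) = 31*(25 + 29/33) = 31*(854/33) = 26474/33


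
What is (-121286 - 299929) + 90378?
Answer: -330837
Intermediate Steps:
(-121286 - 299929) + 90378 = -421215 + 90378 = -330837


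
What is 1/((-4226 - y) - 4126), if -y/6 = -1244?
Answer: -1/15816 ≈ -6.3227e-5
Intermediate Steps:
y = 7464 (y = -6*(-1244) = 7464)
1/((-4226 - y) - 4126) = 1/((-4226 - 1*7464) - 4126) = 1/((-4226 - 7464) - 4126) = 1/(-11690 - 4126) = 1/(-15816) = -1/15816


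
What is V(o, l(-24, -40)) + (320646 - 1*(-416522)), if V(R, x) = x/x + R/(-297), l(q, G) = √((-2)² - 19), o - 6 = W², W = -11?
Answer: 218939066/297 ≈ 7.3717e+5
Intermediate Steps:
o = 127 (o = 6 + (-11)² = 6 + 121 = 127)
l(q, G) = I*√15 (l(q, G) = √(4 - 19) = √(-15) = I*√15)
V(R, x) = 1 - R/297 (V(R, x) = 1 + R*(-1/297) = 1 - R/297)
V(o, l(-24, -40)) + (320646 - 1*(-416522)) = (1 - 1/297*127) + (320646 - 1*(-416522)) = (1 - 127/297) + (320646 + 416522) = 170/297 + 737168 = 218939066/297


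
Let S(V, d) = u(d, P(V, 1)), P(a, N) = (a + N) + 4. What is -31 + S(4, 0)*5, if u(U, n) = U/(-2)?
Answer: -31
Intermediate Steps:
P(a, N) = 4 + N + a (P(a, N) = (N + a) + 4 = 4 + N + a)
u(U, n) = -U/2 (u(U, n) = U*(-½) = -U/2)
S(V, d) = -d/2
-31 + S(4, 0)*5 = -31 - ½*0*5 = -31 + 0*5 = -31 + 0 = -31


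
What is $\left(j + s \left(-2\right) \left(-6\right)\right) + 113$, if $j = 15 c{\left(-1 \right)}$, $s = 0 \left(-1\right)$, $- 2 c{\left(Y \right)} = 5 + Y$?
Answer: $83$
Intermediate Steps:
$c{\left(Y \right)} = - \frac{5}{2} - \frac{Y}{2}$ ($c{\left(Y \right)} = - \frac{5 + Y}{2} = - \frac{5}{2} - \frac{Y}{2}$)
$s = 0$
$j = -30$ ($j = 15 \left(- \frac{5}{2} - - \frac{1}{2}\right) = 15 \left(- \frac{5}{2} + \frac{1}{2}\right) = 15 \left(-2\right) = -30$)
$\left(j + s \left(-2\right) \left(-6\right)\right) + 113 = \left(-30 + 0 \left(-2\right) \left(-6\right)\right) + 113 = \left(-30 + 0 \left(-6\right)\right) + 113 = \left(-30 + 0\right) + 113 = -30 + 113 = 83$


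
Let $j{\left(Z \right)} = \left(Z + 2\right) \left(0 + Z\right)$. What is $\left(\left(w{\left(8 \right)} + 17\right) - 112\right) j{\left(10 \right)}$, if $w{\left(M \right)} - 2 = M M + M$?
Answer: $-2520$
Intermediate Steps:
$w{\left(M \right)} = 2 + M + M^{2}$ ($w{\left(M \right)} = 2 + \left(M M + M\right) = 2 + \left(M^{2} + M\right) = 2 + \left(M + M^{2}\right) = 2 + M + M^{2}$)
$j{\left(Z \right)} = Z \left(2 + Z\right)$ ($j{\left(Z \right)} = \left(2 + Z\right) Z = Z \left(2 + Z\right)$)
$\left(\left(w{\left(8 \right)} + 17\right) - 112\right) j{\left(10 \right)} = \left(\left(\left(2 + 8 + 8^{2}\right) + 17\right) - 112\right) 10 \left(2 + 10\right) = \left(\left(\left(2 + 8 + 64\right) + 17\right) - 112\right) 10 \cdot 12 = \left(\left(74 + 17\right) - 112\right) 120 = \left(91 - 112\right) 120 = \left(-21\right) 120 = -2520$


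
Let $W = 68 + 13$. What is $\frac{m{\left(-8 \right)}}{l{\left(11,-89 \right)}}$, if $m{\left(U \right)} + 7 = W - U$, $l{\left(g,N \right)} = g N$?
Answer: $- \frac{82}{979} \approx -0.083759$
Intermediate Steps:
$W = 81$
$l{\left(g,N \right)} = N g$
$m{\left(U \right)} = 74 - U$ ($m{\left(U \right)} = -7 - \left(-81 + U\right) = 74 - U$)
$\frac{m{\left(-8 \right)}}{l{\left(11,-89 \right)}} = \frac{74 - -8}{\left(-89\right) 11} = \frac{74 + 8}{-979} = 82 \left(- \frac{1}{979}\right) = - \frac{82}{979}$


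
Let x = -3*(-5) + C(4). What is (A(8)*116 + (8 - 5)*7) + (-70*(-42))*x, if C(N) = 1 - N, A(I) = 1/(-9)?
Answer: 317593/9 ≈ 35288.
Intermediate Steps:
A(I) = -⅑
x = 12 (x = -3*(-5) + (1 - 1*4) = 15 + (1 - 4) = 15 - 3 = 12)
(A(8)*116 + (8 - 5)*7) + (-70*(-42))*x = (-⅑*116 + (8 - 5)*7) - 70*(-42)*12 = (-116/9 + 3*7) + 2940*12 = (-116/9 + 21) + 35280 = 73/9 + 35280 = 317593/9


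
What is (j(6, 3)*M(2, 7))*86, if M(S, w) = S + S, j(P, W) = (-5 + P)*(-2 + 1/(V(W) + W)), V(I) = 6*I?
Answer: -14104/21 ≈ -671.62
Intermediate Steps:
j(P, W) = (-5 + P)*(-2 + 1/(7*W)) (j(P, W) = (-5 + P)*(-2 + 1/(6*W + W)) = (-5 + P)*(-2 + 1/(7*W)))
M(S, w) = 2*S
(j(6, 3)*M(2, 7))*86 = (((⅐)*(-5 + 6 + 70*3 - 14*6*3)/3)*(2*2))*86 = (((⅐)*(⅓)*(-5 + 6 + 210 - 252))*4)*86 = (((⅐)*(⅓)*(-41))*4)*86 = -41/21*4*86 = -164/21*86 = -14104/21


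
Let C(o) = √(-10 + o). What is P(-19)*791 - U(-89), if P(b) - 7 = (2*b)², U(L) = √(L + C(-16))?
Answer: 1147741 - √(-89 + I*√26) ≈ 1.1477e+6 - 9.4379*I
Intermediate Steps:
U(L) = √(L + I*√26) (U(L) = √(L + √(-10 - 16)) = √(L + √(-26)) = √(L + I*√26))
P(b) = 7 + 4*b² (P(b) = 7 + (2*b)² = 7 + 4*b²)
P(-19)*791 - U(-89) = (7 + 4*(-19)²)*791 - √(-89 + I*√26) = (7 + 4*361)*791 - √(-89 + I*√26) = (7 + 1444)*791 - √(-89 + I*√26) = 1451*791 - √(-89 + I*√26) = 1147741 - √(-89 + I*√26)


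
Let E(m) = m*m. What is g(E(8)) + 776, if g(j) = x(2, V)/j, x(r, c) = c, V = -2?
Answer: 24831/32 ≈ 775.97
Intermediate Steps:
E(m) = m**2
g(j) = -2/j
g(E(8)) + 776 = -2/(8**2) + 776 = -2/64 + 776 = -2*1/64 + 776 = -1/32 + 776 = 24831/32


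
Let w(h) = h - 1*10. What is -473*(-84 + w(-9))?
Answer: 48719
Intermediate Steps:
w(h) = -10 + h (w(h) = h - 10 = -10 + h)
-473*(-84 + w(-9)) = -473*(-84 + (-10 - 9)) = -473*(-84 - 19) = -473*(-103) = 48719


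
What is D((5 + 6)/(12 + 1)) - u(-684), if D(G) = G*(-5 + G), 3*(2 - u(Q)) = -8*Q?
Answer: 307324/169 ≈ 1818.5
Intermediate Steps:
u(Q) = 2 + 8*Q/3 (u(Q) = 2 - (-8)*Q/3 = 2 + 8*Q/3)
D((5 + 6)/(12 + 1)) - u(-684) = ((5 + 6)/(12 + 1))*(-5 + (5 + 6)/(12 + 1)) - (2 + (8/3)*(-684)) = (11/13)*(-5 + 11/13) - (2 - 1824) = ((1/13)*11)*(-5 + (1/13)*11) - 1*(-1822) = 11*(-5 + 11/13)/13 + 1822 = (11/13)*(-54/13) + 1822 = -594/169 + 1822 = 307324/169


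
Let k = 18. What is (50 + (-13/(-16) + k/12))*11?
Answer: 9207/16 ≈ 575.44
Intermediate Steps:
(50 + (-13/(-16) + k/12))*11 = (50 + (-13/(-16) + 18/12))*11 = (50 + (-13*(-1/16) + 18*(1/12)))*11 = (50 + (13/16 + 3/2))*11 = (50 + 37/16)*11 = (837/16)*11 = 9207/16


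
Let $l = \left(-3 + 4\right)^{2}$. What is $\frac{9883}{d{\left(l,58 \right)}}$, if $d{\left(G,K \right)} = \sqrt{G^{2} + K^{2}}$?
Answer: $\frac{9883 \sqrt{3365}}{3365} \approx 170.37$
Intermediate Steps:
$l = 1$ ($l = 1^{2} = 1$)
$\frac{9883}{d{\left(l,58 \right)}} = \frac{9883}{\sqrt{1^{2} + 58^{2}}} = \frac{9883}{\sqrt{1 + 3364}} = \frac{9883}{\sqrt{3365}} = 9883 \frac{\sqrt{3365}}{3365} = \frac{9883 \sqrt{3365}}{3365}$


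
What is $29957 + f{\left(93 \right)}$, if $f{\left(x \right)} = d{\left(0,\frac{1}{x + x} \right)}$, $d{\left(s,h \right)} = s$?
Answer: $29957$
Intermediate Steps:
$f{\left(x \right)} = 0$
$29957 + f{\left(93 \right)} = 29957 + 0 = 29957$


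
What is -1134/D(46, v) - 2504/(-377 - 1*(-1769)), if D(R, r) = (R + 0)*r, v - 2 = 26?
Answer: -21445/8004 ≈ -2.6793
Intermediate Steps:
v = 28 (v = 2 + 26 = 28)
D(R, r) = R*r
-1134/D(46, v) - 2504/(-377 - 1*(-1769)) = -1134/(46*28) - 2504/(-377 - 1*(-1769)) = -1134/1288 - 2504/(-377 + 1769) = -1134*1/1288 - 2504/1392 = -81/92 - 2504*1/1392 = -81/92 - 313/174 = -21445/8004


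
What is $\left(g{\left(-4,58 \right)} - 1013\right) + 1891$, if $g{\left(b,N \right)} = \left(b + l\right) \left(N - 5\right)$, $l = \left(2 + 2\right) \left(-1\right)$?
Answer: $454$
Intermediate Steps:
$l = -4$ ($l = 4 \left(-1\right) = -4$)
$g{\left(b,N \right)} = \left(-5 + N\right) \left(-4 + b\right)$ ($g{\left(b,N \right)} = \left(b - 4\right) \left(N - 5\right) = \left(-4 + b\right) \left(-5 + N\right) = \left(-5 + N\right) \left(-4 + b\right)$)
$\left(g{\left(-4,58 \right)} - 1013\right) + 1891 = \left(\left(20 - -20 - 232 + 58 \left(-4\right)\right) - 1013\right) + 1891 = \left(\left(20 + 20 - 232 - 232\right) - 1013\right) + 1891 = \left(-424 - 1013\right) + 1891 = -1437 + 1891 = 454$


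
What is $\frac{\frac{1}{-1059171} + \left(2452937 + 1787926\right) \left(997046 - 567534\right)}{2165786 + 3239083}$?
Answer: $\frac{1929281617003358375}{5724680503599} \approx 3.3701 \cdot 10^{5}$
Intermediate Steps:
$\frac{\frac{1}{-1059171} + \left(2452937 + 1787926\right) \left(997046 - 567534\right)}{2165786 + 3239083} = \frac{- \frac{1}{1059171} + 4240863 \cdot 429512}{5404869} = \left(- \frac{1}{1059171} + 1821501548856\right) \frac{1}{5404869} = \frac{1929281617003358375}{1059171} \cdot \frac{1}{5404869} = \frac{1929281617003358375}{5724680503599}$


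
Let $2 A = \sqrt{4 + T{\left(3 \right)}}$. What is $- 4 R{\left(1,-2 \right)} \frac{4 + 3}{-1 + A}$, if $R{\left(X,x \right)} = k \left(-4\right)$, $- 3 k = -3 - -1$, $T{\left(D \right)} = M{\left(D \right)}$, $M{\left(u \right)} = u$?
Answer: $\frac{896}{9} + \frac{448 \sqrt{7}}{9} \approx 231.26$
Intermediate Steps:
$T{\left(D \right)} = D$
$k = \frac{2}{3}$ ($k = - \frac{-3 - -1}{3} = - \frac{-3 + 1}{3} = \left(- \frac{1}{3}\right) \left(-2\right) = \frac{2}{3} \approx 0.66667$)
$R{\left(X,x \right)} = - \frac{8}{3}$ ($R{\left(X,x \right)} = \frac{2}{3} \left(-4\right) = - \frac{8}{3}$)
$A = \frac{\sqrt{7}}{2}$ ($A = \frac{\sqrt{4 + 3}}{2} = \frac{\sqrt{7}}{2} \approx 1.3229$)
$- 4 R{\left(1,-2 \right)} \frac{4 + 3}{-1 + A} = \left(-4\right) \left(- \frac{8}{3}\right) \frac{4 + 3}{-1 + \frac{\sqrt{7}}{2}} = \frac{32 \frac{7}{-1 + \frac{\sqrt{7}}{2}}}{3} = \frac{224}{3 \left(-1 + \frac{\sqrt{7}}{2}\right)}$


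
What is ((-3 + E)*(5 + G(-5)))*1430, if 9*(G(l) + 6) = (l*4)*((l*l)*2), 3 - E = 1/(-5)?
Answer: -288574/9 ≈ -32064.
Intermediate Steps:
E = 16/5 (E = 3 - 1/(-5) = 3 - 1*(-⅕) = 3 + ⅕ = 16/5 ≈ 3.2000)
G(l) = -6 + 8*l³/9 (G(l) = -6 + ((l*4)*((l*l)*2))/9 = -6 + ((4*l)*(l²*2))/9 = -6 + ((4*l)*(2*l²))/9 = -6 + (8*l³)/9 = -6 + 8*l³/9)
((-3 + E)*(5 + G(-5)))*1430 = ((-3 + 16/5)*(5 + (-6 + (8/9)*(-5)³)))*1430 = ((5 + (-6 + (8/9)*(-125)))/5)*1430 = ((5 + (-6 - 1000/9))/5)*1430 = ((5 - 1054/9)/5)*1430 = ((⅕)*(-1009/9))*1430 = -1009/45*1430 = -288574/9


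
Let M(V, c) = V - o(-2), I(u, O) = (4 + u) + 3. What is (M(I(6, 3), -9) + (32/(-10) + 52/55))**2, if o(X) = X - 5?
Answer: 952576/3025 ≈ 314.90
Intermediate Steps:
I(u, O) = 7 + u
o(X) = -5 + X
M(V, c) = 7 + V (M(V, c) = V - (-5 - 2) = V - 1*(-7) = V + 7 = 7 + V)
(M(I(6, 3), -9) + (32/(-10) + 52/55))**2 = ((7 + (7 + 6)) + (32/(-10) + 52/55))**2 = ((7 + 13) + (32*(-1/10) + 52*(1/55)))**2 = (20 + (-16/5 + 52/55))**2 = (20 - 124/55)**2 = (976/55)**2 = 952576/3025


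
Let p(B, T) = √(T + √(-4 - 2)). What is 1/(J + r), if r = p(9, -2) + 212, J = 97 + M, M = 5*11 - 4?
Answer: 1/(360 + √(-2 + I*√6)) ≈ 0.0027719 - 1.234e-5*I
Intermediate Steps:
p(B, T) = √(T + I*√6) (p(B, T) = √(T + √(-6)) = √(T + I*√6))
M = 51 (M = 55 - 4 = 51)
J = 148 (J = 97 + 51 = 148)
r = 212 + √(-2 + I*√6) (r = √(-2 + I*√6) + 212 = 212 + √(-2 + I*√6) ≈ 212.76 + 1.6066*I)
1/(J + r) = 1/(148 + (212 + √(-2 + I*√6))) = 1/(360 + √(-2 + I*√6))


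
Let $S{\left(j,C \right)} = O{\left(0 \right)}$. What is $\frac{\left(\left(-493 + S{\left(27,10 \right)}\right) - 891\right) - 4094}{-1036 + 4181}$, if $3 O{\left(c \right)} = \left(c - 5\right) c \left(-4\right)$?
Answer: $- \frac{5478}{3145} \approx -1.7418$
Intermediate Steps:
$O{\left(c \right)} = - \frac{4 c \left(-5 + c\right)}{3}$ ($O{\left(c \right)} = \frac{\left(c - 5\right) c \left(-4\right)}{3} = \frac{\left(-5 + c\right) c \left(-4\right)}{3} = \frac{c \left(-5 + c\right) \left(-4\right)}{3} = \frac{\left(-4\right) c \left(-5 + c\right)}{3} = - \frac{4 c \left(-5 + c\right)}{3}$)
$S{\left(j,C \right)} = 0$ ($S{\left(j,C \right)} = \frac{4}{3} \cdot 0 \left(5 - 0\right) = \frac{4}{3} \cdot 0 \left(5 + 0\right) = \frac{4}{3} \cdot 0 \cdot 5 = 0$)
$\frac{\left(\left(-493 + S{\left(27,10 \right)}\right) - 891\right) - 4094}{-1036 + 4181} = \frac{\left(\left(-493 + 0\right) - 891\right) - 4094}{-1036 + 4181} = \frac{\left(-493 - 891\right) - 4094}{3145} = \left(-1384 - 4094\right) \frac{1}{3145} = \left(-5478\right) \frac{1}{3145} = - \frac{5478}{3145}$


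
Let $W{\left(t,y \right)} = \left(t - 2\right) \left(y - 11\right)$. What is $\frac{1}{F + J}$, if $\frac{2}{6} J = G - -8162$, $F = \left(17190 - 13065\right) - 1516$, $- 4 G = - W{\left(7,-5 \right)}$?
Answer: $\frac{1}{27035} \approx 3.6989 \cdot 10^{-5}$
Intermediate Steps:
$W{\left(t,y \right)} = \left(-11 + y\right) \left(-2 + t\right)$ ($W{\left(t,y \right)} = \left(-2 + t\right) \left(-11 + y\right) = \left(-11 + y\right) \left(-2 + t\right)$)
$G = -20$ ($G = - \frac{\left(-1\right) \left(22 - 77 - -10 + 7 \left(-5\right)\right)}{4} = - \frac{\left(-1\right) \left(22 - 77 + 10 - 35\right)}{4} = - \frac{\left(-1\right) \left(-80\right)}{4} = \left(- \frac{1}{4}\right) 80 = -20$)
$F = 2609$ ($F = 4125 - 1516 = 2609$)
$J = 24426$ ($J = 3 \left(-20 - -8162\right) = 3 \left(-20 + 8162\right) = 3 \cdot 8142 = 24426$)
$\frac{1}{F + J} = \frac{1}{2609 + 24426} = \frac{1}{27035}$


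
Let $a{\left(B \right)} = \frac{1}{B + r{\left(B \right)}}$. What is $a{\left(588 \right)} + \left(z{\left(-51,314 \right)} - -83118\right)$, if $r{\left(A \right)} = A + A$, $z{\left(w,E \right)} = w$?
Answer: $\frac{146530189}{1764} \approx 83067.0$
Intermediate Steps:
$r{\left(A \right)} = 2 A$
$a{\left(B \right)} = \frac{1}{3 B}$ ($a{\left(B \right)} = \frac{1}{B + 2 B} = \frac{1}{3 B}$)
$a{\left(588 \right)} + \left(z{\left(-51,314 \right)} - -83118\right) = \frac{1}{3 \cdot 588} - -83067 = \frac{1}{3} \cdot \frac{1}{588} + \left(-51 + 83118\right) = \frac{1}{1764} + 83067 = \frac{146530189}{1764}$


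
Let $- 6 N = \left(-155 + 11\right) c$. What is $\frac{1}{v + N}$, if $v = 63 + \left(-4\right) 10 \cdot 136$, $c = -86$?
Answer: $- \frac{1}{7441} \approx -0.00013439$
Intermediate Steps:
$N = -2064$ ($N = - \frac{\left(-155 + 11\right) \left(-86\right)}{6} = - \frac{\left(-144\right) \left(-86\right)}{6} = \left(- \frac{1}{6}\right) 12384 = -2064$)
$v = -5377$ ($v = 63 - 5440 = -5377$)
$\frac{1}{v + N} = \frac{1}{-5377 - 2064} = \frac{1}{-7441} = - \frac{1}{7441}$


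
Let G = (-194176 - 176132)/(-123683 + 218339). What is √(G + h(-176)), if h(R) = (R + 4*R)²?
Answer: 3*√334606568457/1972 ≈ 880.00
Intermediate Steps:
h(R) = 25*R² (h(R) = (5*R)² = 25*R²)
G = -30859/7888 (G = -370308/94656 = -370308*1/94656 = -30859/7888 ≈ -3.9121)
√(G + h(-176)) = √(-30859/7888 + 25*(-176)²) = √(-30859/7888 + 25*30976) = √(-30859/7888 + 774400) = √(6108436341/7888) = 3*√334606568457/1972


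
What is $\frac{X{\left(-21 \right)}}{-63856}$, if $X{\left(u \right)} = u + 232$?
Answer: $- \frac{211}{63856} \approx -0.0033043$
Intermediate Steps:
$X{\left(u \right)} = 232 + u$
$\frac{X{\left(-21 \right)}}{-63856} = \frac{232 - 21}{-63856} = 211 \left(- \frac{1}{63856}\right) = - \frac{211}{63856}$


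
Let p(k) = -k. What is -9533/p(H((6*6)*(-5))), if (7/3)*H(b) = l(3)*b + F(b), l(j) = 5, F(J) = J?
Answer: -66731/3240 ≈ -20.596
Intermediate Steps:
H(b) = 18*b/7 (H(b) = 3*(5*b + b)/7 = 3*(6*b)/7 = 18*b/7)
-9533/p(H((6*6)*(-5))) = -9533/((-18*(6*6)*(-5)/7)) = -9533/((-18*36*(-5)/7)) = -9533/((-18*(-180)/7)) = -9533/((-1*(-3240/7))) = -9533/3240/7 = -9533*7/3240 = -66731/3240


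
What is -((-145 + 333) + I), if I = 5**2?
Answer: -213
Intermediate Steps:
I = 25
-((-145 + 333) + I) = -((-145 + 333) + 25) = -(188 + 25) = -1*213 = -213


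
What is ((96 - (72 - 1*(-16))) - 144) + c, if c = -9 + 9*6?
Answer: -91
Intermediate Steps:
c = 45 (c = -9 + 54 = 45)
((96 - (72 - 1*(-16))) - 144) + c = ((96 - (72 - 1*(-16))) - 144) + 45 = ((96 - (72 + 16)) - 144) + 45 = ((96 - 1*88) - 144) + 45 = ((96 - 88) - 144) + 45 = (8 - 144) + 45 = -136 + 45 = -91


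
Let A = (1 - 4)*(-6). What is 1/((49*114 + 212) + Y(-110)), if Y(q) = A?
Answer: 1/5816 ≈ 0.00017194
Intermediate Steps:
A = 18 (A = -3*(-6) = 18)
Y(q) = 18
1/((49*114 + 212) + Y(-110)) = 1/((49*114 + 212) + 18) = 1/((5586 + 212) + 18) = 1/(5798 + 18) = 1/5816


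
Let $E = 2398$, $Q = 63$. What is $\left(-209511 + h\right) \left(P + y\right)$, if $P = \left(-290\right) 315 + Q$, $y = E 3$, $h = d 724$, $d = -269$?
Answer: $33996024831$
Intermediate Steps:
$h = -194756$ ($h = \left(-269\right) 724 = -194756$)
$y = 7194$ ($y = 2398 \cdot 3 = 7194$)
$P = -91287$ ($P = \left(-290\right) 315 + 63 = -91350 + 63 = -91287$)
$\left(-209511 + h\right) \left(P + y\right) = \left(-209511 - 194756\right) \left(-91287 + 7194\right) = \left(-404267\right) \left(-84093\right) = 33996024831$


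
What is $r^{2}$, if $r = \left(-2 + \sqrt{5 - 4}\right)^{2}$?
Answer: $1$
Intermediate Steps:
$r = 1$ ($r = \left(-2 + \sqrt{1}\right)^{2} = \left(-2 + 1\right)^{2} = \left(-1\right)^{2} = 1$)
$r^{2} = 1^{2} = 1$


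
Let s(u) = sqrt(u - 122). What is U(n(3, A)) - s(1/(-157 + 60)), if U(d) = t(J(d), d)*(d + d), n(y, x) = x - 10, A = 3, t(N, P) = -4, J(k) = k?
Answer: 56 - 3*I*sqrt(127555)/97 ≈ 56.0 - 11.046*I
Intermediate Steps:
n(y, x) = -10 + x
s(u) = sqrt(-122 + u)
U(d) = -8*d (U(d) = -4*(d + d) = -8*d)
U(n(3, A)) - s(1/(-157 + 60)) = -8*(-10 + 3) - sqrt(-122 + 1/(-157 + 60)) = -8*(-7) - sqrt(-122 + 1/(-97)) = 56 - sqrt(-122 - 1/97) = 56 - sqrt(-11835/97) = 56 - 3*I*sqrt(127555)/97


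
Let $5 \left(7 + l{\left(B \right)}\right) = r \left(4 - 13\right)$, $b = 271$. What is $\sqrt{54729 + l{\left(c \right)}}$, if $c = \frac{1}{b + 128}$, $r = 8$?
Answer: $\frac{\sqrt{1367690}}{5} \approx 233.9$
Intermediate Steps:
$c = \frac{1}{399}$ ($c = \frac{1}{271 + 128} = \frac{1}{399} \approx 0.0025063$)
$l{\left(B \right)} = - \frac{107}{5}$ ($l{\left(B \right)} = -7 + \frac{8 \left(4 - 13\right)}{5} = -7 + \frac{8 \left(-9\right)}{5} = -7 + \frac{1}{5} \left(-72\right) = -7 - \frac{72}{5} = - \frac{107}{5}$)
$\sqrt{54729 + l{\left(c \right)}} = \sqrt{54729 - \frac{107}{5}} = \sqrt{\frac{273538}{5}} = \frac{\sqrt{1367690}}{5}$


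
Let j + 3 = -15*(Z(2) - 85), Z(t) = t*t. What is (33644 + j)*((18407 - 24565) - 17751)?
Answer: -833372104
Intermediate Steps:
Z(t) = t²
j = 1212 (j = -3 - 15*(2² - 85) = -3 - 15*(4 - 85) = -3 - 15*(-81) = -3 + 1215 = 1212)
(33644 + j)*((18407 - 24565) - 17751) = (33644 + 1212)*((18407 - 24565) - 17751) = 34856*(-6158 - 17751) = 34856*(-23909) = -833372104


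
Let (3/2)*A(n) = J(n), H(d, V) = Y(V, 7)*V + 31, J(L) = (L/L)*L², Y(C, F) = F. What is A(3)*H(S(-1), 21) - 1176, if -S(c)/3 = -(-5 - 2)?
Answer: -108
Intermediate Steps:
S(c) = -21 (S(c) = -(-3)*(-5 - 2) = -(-3)*(-7) = -3*7 = -21)
J(L) = L² (J(L) = 1*L² = L²)
H(d, V) = 31 + 7*V (H(d, V) = 7*V + 31 = 31 + 7*V)
A(n) = 2*n²/3
A(3)*H(S(-1), 21) - 1176 = ((⅔)*3²)*(31 + 7*21) - 1176 = ((⅔)*9)*(31 + 147) - 1176 = 6*178 - 1176 = 1068 - 1176 = -108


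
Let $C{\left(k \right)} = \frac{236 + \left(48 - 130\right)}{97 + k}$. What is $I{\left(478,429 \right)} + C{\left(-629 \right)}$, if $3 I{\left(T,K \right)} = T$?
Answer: $\frac{18131}{114} \approx 159.04$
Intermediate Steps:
$I{\left(T,K \right)} = \frac{T}{3}$
$C{\left(k \right)} = \frac{154}{97 + k}$ ($C{\left(k \right)} = \frac{236 + \left(48 - 130\right)}{97 + k} = \frac{236 - 82}{97 + k} = \frac{154}{97 + k}$)
$I{\left(478,429 \right)} + C{\left(-629 \right)} = \frac{1}{3} \cdot 478 + \frac{154}{97 - 629} = \frac{478}{3} + \frac{154}{-532} = \frac{478}{3} + 154 \left(- \frac{1}{532}\right) = \frac{478}{3} - \frac{11}{38} = \frac{18131}{114}$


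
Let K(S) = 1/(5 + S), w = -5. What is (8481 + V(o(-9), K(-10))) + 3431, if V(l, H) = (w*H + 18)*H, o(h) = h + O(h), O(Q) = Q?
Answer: 59541/5 ≈ 11908.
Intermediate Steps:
o(h) = 2*h (o(h) = h + h = 2*h)
V(l, H) = H*(18 - 5*H) (V(l, H) = (-5*H + 18)*H = (18 - 5*H)*H = H*(18 - 5*H))
(8481 + V(o(-9), K(-10))) + 3431 = (8481 + (18 - 5/(5 - 10))/(5 - 10)) + 3431 = (8481 + (18 - 5/(-5))/(-5)) + 3431 = (8481 - (18 - 5*(-⅕))/5) + 3431 = (8481 - (18 + 1)/5) + 3431 = (8481 - ⅕*19) + 3431 = (8481 - 19/5) + 3431 = 42386/5 + 3431 = 59541/5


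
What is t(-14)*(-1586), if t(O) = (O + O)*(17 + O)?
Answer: 133224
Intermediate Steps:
t(O) = 2*O*(17 + O) (t(O) = (2*O)*(17 + O) = 2*O*(17 + O))
t(-14)*(-1586) = (2*(-14)*(17 - 14))*(-1586) = (2*(-14)*3)*(-1586) = -84*(-1586) = 133224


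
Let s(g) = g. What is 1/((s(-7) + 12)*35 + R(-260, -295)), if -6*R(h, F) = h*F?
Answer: -3/37825 ≈ -7.9313e-5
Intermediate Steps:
R(h, F) = -F*h/6 (R(h, F) = -h*F/6 = -F*h/6)
1/((s(-7) + 12)*35 + R(-260, -295)) = 1/((-7 + 12)*35 - ⅙*(-295)*(-260)) = 1/(5*35 - 38350/3) = 1/(175 - 38350/3) = 1/(-37825/3) = -3/37825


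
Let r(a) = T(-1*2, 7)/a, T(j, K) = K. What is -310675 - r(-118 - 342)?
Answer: -142910493/460 ≈ -3.1068e+5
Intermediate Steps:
r(a) = 7/a
-310675 - r(-118 - 342) = -310675 - 7/(-118 - 342) = -310675 - 7/(-460) = -310675 - 7*(-1)/460 = -310675 - 1*(-7/460) = -310675 + 7/460 = -142910493/460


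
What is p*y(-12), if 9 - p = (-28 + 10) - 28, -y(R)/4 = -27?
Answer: 5940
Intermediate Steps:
y(R) = 108 (y(R) = -4*(-27) = 108)
p = 55 (p = 9 - ((-28 + 10) - 28) = 9 - (-18 - 28) = 9 - 1*(-46) = 9 + 46 = 55)
p*y(-12) = 55*108 = 5940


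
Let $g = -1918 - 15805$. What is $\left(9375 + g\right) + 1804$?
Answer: $-6544$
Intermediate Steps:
$g = -17723$
$\left(9375 + g\right) + 1804 = \left(9375 - 17723\right) + 1804 = -8348 + 1804 = -6544$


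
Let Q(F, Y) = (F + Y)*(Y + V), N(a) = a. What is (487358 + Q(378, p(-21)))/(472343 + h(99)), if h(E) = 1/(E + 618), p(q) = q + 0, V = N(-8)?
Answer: 342012585/338669932 ≈ 1.0099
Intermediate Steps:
V = -8
p(q) = q
h(E) = 1/(618 + E)
Q(F, Y) = (-8 + Y)*(F + Y) (Q(F, Y) = (F + Y)*(Y - 8) = (F + Y)*(-8 + Y) = (-8 + Y)*(F + Y))
(487358 + Q(378, p(-21)))/(472343 + h(99)) = (487358 + ((-21)² - 8*378 - 8*(-21) + 378*(-21)))/(472343 + 1/(618 + 99)) = (487358 + (441 - 3024 + 168 - 7938))/(472343 + 1/717) = (487358 - 10353)/(472343 + 1/717) = 477005/(338669932/717) = 477005*(717/338669932) = 342012585/338669932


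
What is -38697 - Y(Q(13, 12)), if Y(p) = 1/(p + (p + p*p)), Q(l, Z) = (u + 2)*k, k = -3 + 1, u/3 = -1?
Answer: -309577/8 ≈ -38697.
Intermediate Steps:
u = -3 (u = 3*(-1) = -3)
k = -2
Q(l, Z) = 2 (Q(l, Z) = (-3 + 2)*(-2) = -1*(-2) = 2)
Y(p) = 1/(p**2 + 2*p) (Y(p) = 1/(p + (p + p**2)) = 1/(p**2 + 2*p))
-38697 - Y(Q(13, 12)) = -38697 - 1/(2*(2 + 2)) = -38697 - 1/(2*4) = -38697 - 1*1/8 = -38697 - 1/8 = -309577/8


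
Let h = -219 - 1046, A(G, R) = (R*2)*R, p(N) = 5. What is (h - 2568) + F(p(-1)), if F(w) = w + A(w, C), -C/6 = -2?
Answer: -3540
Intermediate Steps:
C = 12 (C = -6*(-2) = 12)
A(G, R) = 2*R**2 (A(G, R) = (2*R)*R = 2*R**2)
h = -1265
F(w) = 288 + w (F(w) = w + 2*12**2 = w + 2*144 = w + 288 = 288 + w)
(h - 2568) + F(p(-1)) = (-1265 - 2568) + (288 + 5) = -3833 + 293 = -3540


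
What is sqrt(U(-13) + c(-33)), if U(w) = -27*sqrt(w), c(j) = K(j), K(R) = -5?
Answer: sqrt(-5 - 27*I*sqrt(13)) ≈ 6.7999 - 7.1581*I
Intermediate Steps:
c(j) = -5
sqrt(U(-13) + c(-33)) = sqrt(-27*I*sqrt(13) - 5) = sqrt(-5 - 27*I*sqrt(13))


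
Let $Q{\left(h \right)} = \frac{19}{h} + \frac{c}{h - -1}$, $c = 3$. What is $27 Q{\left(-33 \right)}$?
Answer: $- \frac{6363}{352} \approx -18.077$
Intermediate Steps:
$Q{\left(h \right)} = \frac{3}{1 + h} + \frac{19}{h}$ ($Q{\left(h \right)} = \frac{19}{h} + \frac{3}{h - -1} = \frac{19}{h} + \frac{3}{h + 1} = \frac{19}{h} + \frac{3}{1 + h} = \frac{3}{1 + h} + \frac{19}{h}$)
$27 Q{\left(-33 \right)} = 27 \frac{19 + 22 \left(-33\right)}{\left(-33\right) \left(1 - 33\right)} = 27 \left(- \frac{19 - 726}{33 \left(-32\right)}\right) = 27 \left(\left(- \frac{1}{33}\right) \left(- \frac{1}{32}\right) \left(-707\right)\right) = 27 \left(- \frac{707}{1056}\right) = - \frac{6363}{352}$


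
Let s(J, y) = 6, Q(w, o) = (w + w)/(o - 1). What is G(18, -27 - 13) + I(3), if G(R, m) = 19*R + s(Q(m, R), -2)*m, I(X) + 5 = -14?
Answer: 83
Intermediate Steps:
Q(w, o) = 2*w/(-1 + o) (Q(w, o) = (2*w)/(-1 + o) = 2*w/(-1 + o))
I(X) = -19 (I(X) = -5 - 14 = -19)
G(R, m) = 6*m + 19*R (G(R, m) = 19*R + 6*m = 6*m + 19*R)
G(18, -27 - 13) + I(3) = (6*(-27 - 13) + 19*18) - 19 = (6*(-40) + 342) - 19 = (-240 + 342) - 19 = 102 - 19 = 83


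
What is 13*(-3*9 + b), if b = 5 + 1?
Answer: -273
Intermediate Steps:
b = 6
13*(-3*9 + b) = 13*(-3*9 + 6) = 13*(-27 + 6) = 13*(-21) = -273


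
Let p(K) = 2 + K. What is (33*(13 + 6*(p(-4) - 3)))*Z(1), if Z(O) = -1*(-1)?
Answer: -561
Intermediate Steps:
Z(O) = 1
(33*(13 + 6*(p(-4) - 3)))*Z(1) = (33*(13 + 6*((2 - 4) - 3)))*1 = (33*(13 + 6*(-2 - 3)))*1 = (33*(13 + 6*(-5)))*1 = (33*(13 - 30))*1 = (33*(-17))*1 = -561*1 = -561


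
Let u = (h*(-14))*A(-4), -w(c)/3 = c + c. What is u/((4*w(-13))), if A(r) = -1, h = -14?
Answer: -49/78 ≈ -0.62821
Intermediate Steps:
w(c) = -6*c (w(c) = -3*(c + c) = -6*c)
u = -196 (u = -14*(-14)*(-1) = 196*(-1) = -196)
u/((4*w(-13))) = -196/(4*(-6*(-13))) = -196/(4*78) = -196/312 = -196*1/312 = -49/78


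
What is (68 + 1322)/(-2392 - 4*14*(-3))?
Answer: -5/8 ≈ -0.62500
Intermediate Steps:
(68 + 1322)/(-2392 - 4*14*(-3)) = 1390/(-2392 - 56*(-3)) = 1390/(-2392 + 168) = 1390/(-2224) = 1390*(-1/2224) = -5/8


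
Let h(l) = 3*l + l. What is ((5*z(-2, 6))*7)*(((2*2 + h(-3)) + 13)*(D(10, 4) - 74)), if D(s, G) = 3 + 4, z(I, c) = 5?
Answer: -58625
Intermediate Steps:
h(l) = 4*l
D(s, G) = 7
((5*z(-2, 6))*7)*(((2*2 + h(-3)) + 13)*(D(10, 4) - 74)) = ((5*5)*7)*(((2*2 + 4*(-3)) + 13)*(7 - 74)) = (25*7)*(((4 - 12) + 13)*(-67)) = 175*((-8 + 13)*(-67)) = 175*(5*(-67)) = 175*(-335) = -58625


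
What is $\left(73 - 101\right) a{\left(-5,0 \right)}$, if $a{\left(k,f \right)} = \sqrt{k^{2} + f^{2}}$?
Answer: $-140$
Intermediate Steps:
$a{\left(k,f \right)} = \sqrt{f^{2} + k^{2}}$
$\left(73 - 101\right) a{\left(-5,0 \right)} = \left(73 - 101\right) \sqrt{0^{2} + \left(-5\right)^{2}} = - 28 \sqrt{0 + 25} = - 28 \sqrt{25} = \left(-28\right) 5 = -140$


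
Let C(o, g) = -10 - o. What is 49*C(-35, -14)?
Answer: 1225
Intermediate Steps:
49*C(-35, -14) = 49*(-10 - 1*(-35)) = 49*(-10 + 35) = 49*25 = 1225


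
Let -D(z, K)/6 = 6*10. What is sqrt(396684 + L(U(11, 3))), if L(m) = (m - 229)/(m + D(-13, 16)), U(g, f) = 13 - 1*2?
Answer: 7*sqrt(986052734)/349 ≈ 629.83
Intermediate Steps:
D(z, K) = -360 (D(z, K) = -36*10 = -6*60 = -360)
U(g, f) = 11 (U(g, f) = 13 - 2 = 11)
L(m) = (-229 + m)/(-360 + m) (L(m) = (m - 229)/(m - 360) = (-229 + m)/(-360 + m))
sqrt(396684 + L(U(11, 3))) = sqrt(396684 + (-229 + 11)/(-360 + 11)) = sqrt(396684 - 218/(-349)) = sqrt(396684 - 1/349*(-218)) = sqrt(396684 + 218/349) = sqrt(138442934/349) = 7*sqrt(986052734)/349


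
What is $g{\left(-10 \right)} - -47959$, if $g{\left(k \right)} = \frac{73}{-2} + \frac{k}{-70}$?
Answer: $\frac{670917}{14} \approx 47923.0$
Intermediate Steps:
$g{\left(k \right)} = - \frac{73}{2} - \frac{k}{70}$ ($g{\left(k \right)} = 73 \left(- \frac{1}{2}\right) + k \left(- \frac{1}{70}\right) = - \frac{73}{2} - \frac{k}{70}$)
$g{\left(-10 \right)} - -47959 = \left(- \frac{73}{2} - - \frac{1}{7}\right) - -47959 = \left(- \frac{73}{2} + \frac{1}{7}\right) + 47959 = - \frac{509}{14} + 47959 = \frac{670917}{14}$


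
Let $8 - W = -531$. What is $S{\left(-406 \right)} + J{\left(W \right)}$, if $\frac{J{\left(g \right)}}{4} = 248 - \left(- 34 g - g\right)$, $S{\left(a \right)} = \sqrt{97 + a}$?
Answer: $76452 + i \sqrt{309} \approx 76452.0 + 17.578 i$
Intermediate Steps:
$W = 539$ ($W = 8 - -531 = 8 + 531 = 539$)
$J{\left(g \right)} = 992 + 140 g$ ($J{\left(g \right)} = 4 \left(248 - \left(- 34 g - g\right)\right) = 4 \left(248 - - 35 g\right) = 4 \left(248 + 35 g\right) = 992 + 140 g$)
$S{\left(-406 \right)} + J{\left(W \right)} = \sqrt{97 - 406} + \left(992 + 140 \cdot 539\right) = \sqrt{-309} + \left(992 + 75460\right) = i \sqrt{309} + 76452 = 76452 + i \sqrt{309}$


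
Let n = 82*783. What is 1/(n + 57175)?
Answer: 1/121381 ≈ 8.2385e-6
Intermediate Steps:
n = 64206
1/(n + 57175) = 1/(64206 + 57175) = 1/121381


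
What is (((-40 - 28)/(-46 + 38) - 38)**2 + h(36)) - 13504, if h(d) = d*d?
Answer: -45351/4 ≈ -11338.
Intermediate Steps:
h(d) = d**2
(((-40 - 28)/(-46 + 38) - 38)**2 + h(36)) - 13504 = (((-40 - 28)/(-46 + 38) - 38)**2 + 36**2) - 13504 = ((-68/(-8) - 38)**2 + 1296) - 13504 = ((-68*(-1/8) - 38)**2 + 1296) - 13504 = ((17/2 - 38)**2 + 1296) - 13504 = ((-59/2)**2 + 1296) - 13504 = (3481/4 + 1296) - 13504 = 8665/4 - 13504 = -45351/4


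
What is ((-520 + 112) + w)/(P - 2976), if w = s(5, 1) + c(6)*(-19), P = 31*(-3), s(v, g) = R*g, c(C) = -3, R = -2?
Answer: 353/3069 ≈ 0.11502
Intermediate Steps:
s(v, g) = -2*g
P = -93
w = 55 (w = -2*1 - 3*(-19) = -2 + 57 = 55)
((-520 + 112) + w)/(P - 2976) = ((-520 + 112) + 55)/(-93 - 2976) = (-408 + 55)/(-3069) = -353*(-1/3069) = 353/3069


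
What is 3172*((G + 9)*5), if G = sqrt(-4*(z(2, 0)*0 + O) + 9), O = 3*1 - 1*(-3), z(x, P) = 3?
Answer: 142740 + 15860*I*sqrt(15) ≈ 1.4274e+5 + 61426.0*I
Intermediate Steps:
O = 6 (O = 3 + 3 = 6)
G = I*sqrt(15) (G = sqrt(-4*(3*0 + 6) + 9) = sqrt(-4*(0 + 6) + 9) = sqrt(-4*6 + 9) = sqrt(-24 + 9) = sqrt(-15) = I*sqrt(15) ≈ 3.873*I)
3172*((G + 9)*5) = 3172*((I*sqrt(15) + 9)*5) = 3172*((9 + I*sqrt(15))*5) = 3172*(45 + 5*I*sqrt(15)) = 142740 + 15860*I*sqrt(15)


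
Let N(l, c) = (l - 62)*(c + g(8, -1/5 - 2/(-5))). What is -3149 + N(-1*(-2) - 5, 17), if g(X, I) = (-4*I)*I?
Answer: -21218/5 ≈ -4243.6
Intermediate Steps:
g(X, I) = -4*I²
N(l, c) = (-62 + l)*(-4/25 + c) (N(l, c) = (l - 62)*(c - 4*(-1/5 - 2/(-5))²) = (-62 + l)*(c - 4*(-1*⅕ - 2*(-⅕))²) = (-62 + l)*(c - 4*(-⅕ + ⅖)²) = (-62 + l)*(c - 4*(⅕)²) = (-62 + l)*(c - 4*1/25) = (-62 + l)*(c - 4/25) = (-62 + l)*(-4/25 + c))
-3149 + N(-1*(-2) - 5, 17) = -3149 + (248/25 - 62*17 - 4*(-1*(-2) - 5)/25 + 17*(-1*(-2) - 5)) = -3149 + (248/25 - 1054 - 4*(2 - 5)/25 + 17*(2 - 5)) = -3149 + (248/25 - 1054 - 4/25*(-3) + 17*(-3)) = -3149 + (248/25 - 1054 + 12/25 - 51) = -3149 - 5473/5 = -21218/5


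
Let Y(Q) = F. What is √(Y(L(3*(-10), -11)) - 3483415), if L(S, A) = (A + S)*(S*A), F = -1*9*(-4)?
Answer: I*√3483379 ≈ 1866.4*I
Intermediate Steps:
F = 36 (F = -9*(-4) = 36)
L(S, A) = A*S*(A + S) (L(S, A) = (A + S)*(A*S) = A*S*(A + S))
Y(Q) = 36
√(Y(L(3*(-10), -11)) - 3483415) = √(36 - 3483415) = √(-3483379) = I*√3483379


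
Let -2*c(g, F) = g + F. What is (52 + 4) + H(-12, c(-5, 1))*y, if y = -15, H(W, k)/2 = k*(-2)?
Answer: 176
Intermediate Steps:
c(g, F) = -F/2 - g/2 (c(g, F) = -(g + F)/2 = -(F + g)/2 = -F/2 - g/2)
H(W, k) = -4*k (H(W, k) = 2*(k*(-2)) = 2*(-2*k) = -4*k)
(52 + 4) + H(-12, c(-5, 1))*y = (52 + 4) - 4*(-½*1 - ½*(-5))*(-15) = 56 - 4*(-½ + 5/2)*(-15) = 56 - 4*2*(-15) = 56 - 8*(-15) = 56 + 120 = 176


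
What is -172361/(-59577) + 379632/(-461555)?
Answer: 8133820813/3928294605 ≈ 2.0706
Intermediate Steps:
-172361/(-59577) + 379632/(-461555) = -172361*(-1/59577) + 379632*(-1/461555) = 24623/8511 - 379632/461555 = 8133820813/3928294605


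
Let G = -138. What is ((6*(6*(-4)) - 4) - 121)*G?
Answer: 37122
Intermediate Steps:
((6*(6*(-4)) - 4) - 121)*G = ((6*(6*(-4)) - 4) - 121)*(-138) = ((6*(-24) - 4) - 121)*(-138) = ((-144 - 4) - 121)*(-138) = (-148 - 121)*(-138) = -269*(-138) = 37122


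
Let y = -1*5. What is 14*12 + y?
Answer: 163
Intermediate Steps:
y = -5
14*12 + y = 14*12 - 5 = 168 - 5 = 163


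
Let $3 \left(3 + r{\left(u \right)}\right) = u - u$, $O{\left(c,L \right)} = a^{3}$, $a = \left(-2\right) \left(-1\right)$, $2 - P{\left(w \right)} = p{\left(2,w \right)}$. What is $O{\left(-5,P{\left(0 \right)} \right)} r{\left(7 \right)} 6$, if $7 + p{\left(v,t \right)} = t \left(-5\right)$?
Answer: $-144$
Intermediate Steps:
$p{\left(v,t \right)} = -7 - 5 t$ ($p{\left(v,t \right)} = -7 + t \left(-5\right) = -7 - 5 t$)
$P{\left(w \right)} = 9 + 5 w$ ($P{\left(w \right)} = 2 - \left(-7 - 5 w\right) = 2 + \left(7 + 5 w\right) = 9 + 5 w$)
$a = 2$
$O{\left(c,L \right)} = 8$ ($O{\left(c,L \right)} = 2^{3} = 8$)
$r{\left(u \right)} = -3$ ($r{\left(u \right)} = -3 + \frac{u - u}{3} = -3 + \frac{1}{3} \cdot 0 = -3 + 0 = -3$)
$O{\left(-5,P{\left(0 \right)} \right)} r{\left(7 \right)} 6 = 8 \left(-3\right) 6 = \left(-24\right) 6 = -144$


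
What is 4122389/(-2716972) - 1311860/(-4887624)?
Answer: -2073050065727/1659942194316 ≈ -1.2489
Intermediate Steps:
4122389/(-2716972) - 1311860/(-4887624) = 4122389*(-1/2716972) - 1311860*(-1/4887624) = -4122389/2716972 + 327965/1221906 = -2073050065727/1659942194316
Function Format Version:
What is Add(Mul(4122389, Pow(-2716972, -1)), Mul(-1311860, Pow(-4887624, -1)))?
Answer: Rational(-2073050065727, 1659942194316) ≈ -1.2489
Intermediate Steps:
Add(Mul(4122389, Pow(-2716972, -1)), Mul(-1311860, Pow(-4887624, -1))) = Add(Mul(4122389, Rational(-1, 2716972)), Mul(-1311860, Rational(-1, 4887624))) = Add(Rational(-4122389, 2716972), Rational(327965, 1221906)) = Rational(-2073050065727, 1659942194316)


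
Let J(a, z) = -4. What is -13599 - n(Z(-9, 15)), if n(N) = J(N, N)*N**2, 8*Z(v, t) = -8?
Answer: -13595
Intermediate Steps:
Z(v, t) = -1 (Z(v, t) = (1/8)*(-8) = -1)
n(N) = -4*N**2
-13599 - n(Z(-9, 15)) = -13599 - (-4)*(-1)**2 = -13599 - (-4) = -13599 - 1*(-4) = -13599 + 4 = -13595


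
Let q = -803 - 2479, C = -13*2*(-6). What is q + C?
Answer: -3126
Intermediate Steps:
C = 156 (C = -26*(-6) = 156)
q = -3282
q + C = -3282 + 156 = -3126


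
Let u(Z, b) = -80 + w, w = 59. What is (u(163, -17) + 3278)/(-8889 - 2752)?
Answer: -3257/11641 ≈ -0.27979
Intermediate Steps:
u(Z, b) = -21 (u(Z, b) = -80 + 59 = -21)
(u(163, -17) + 3278)/(-8889 - 2752) = (-21 + 3278)/(-8889 - 2752) = 3257/(-11641) = 3257*(-1/11641) = -3257/11641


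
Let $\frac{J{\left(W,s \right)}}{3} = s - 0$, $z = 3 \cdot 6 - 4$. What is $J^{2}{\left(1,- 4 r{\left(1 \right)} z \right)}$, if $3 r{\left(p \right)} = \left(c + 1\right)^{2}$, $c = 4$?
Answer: $1960000$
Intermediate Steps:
$r{\left(p \right)} = \frac{25}{3}$ ($r{\left(p \right)} = \frac{\left(4 + 1\right)^{2}}{3} = \frac{5^{2}}{3} = \frac{1}{3} \cdot 25 = \frac{25}{3}$)
$z = 14$ ($z = 18 - 4 = 14$)
$J{\left(W,s \right)} = 3 s$ ($J{\left(W,s \right)} = 3 \left(s - 0\right) = 3 \left(s + 0\right) = 3 s$)
$J^{2}{\left(1,- 4 r{\left(1 \right)} z \right)} = \left(3 \left(-4\right) \frac{25}{3} \cdot 14\right)^{2} = \left(3 \left(\left(- \frac{100}{3}\right) 14\right)\right)^{2} = \left(3 \left(- \frac{1400}{3}\right)\right)^{2} = \left(-1400\right)^{2} = 1960000$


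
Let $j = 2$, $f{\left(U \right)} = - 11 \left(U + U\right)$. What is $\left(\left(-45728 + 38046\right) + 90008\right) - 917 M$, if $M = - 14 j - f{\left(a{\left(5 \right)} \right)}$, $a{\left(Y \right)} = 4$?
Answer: $27306$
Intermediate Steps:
$f{\left(U \right)} = - 22 U$ ($f{\left(U \right)} = - 11 \cdot 2 U = - 22 U$)
$M = 60$ ($M = \left(-14\right) 2 - \left(-22\right) 4 = -28 - -88 = -28 + 88 = 60$)
$\left(\left(-45728 + 38046\right) + 90008\right) - 917 M = \left(\left(-45728 + 38046\right) + 90008\right) - 917 \cdot 60 = \left(-7682 + 90008\right) - 55020 = 82326 - 55020 = 27306$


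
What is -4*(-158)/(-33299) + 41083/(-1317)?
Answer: -1368855161/43854783 ≈ -31.213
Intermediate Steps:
-4*(-158)/(-33299) + 41083/(-1317) = 632*(-1/33299) + 41083*(-1/1317) = -632/33299 - 41083/1317 = -1368855161/43854783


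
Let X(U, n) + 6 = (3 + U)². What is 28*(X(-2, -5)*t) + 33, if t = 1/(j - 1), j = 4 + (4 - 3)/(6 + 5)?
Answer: -209/17 ≈ -12.294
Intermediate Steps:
j = 45/11 (j = 4 + 1/11 = 45/11 ≈ 4.0909)
t = 11/34 (t = 1/(45/11 - 1) = 1/(34/11) = 11/34 ≈ 0.32353)
X(U, n) = -6 + (3 + U)²
28*(X(-2, -5)*t) + 33 = 28*((-6 + (3 - 2)²)*(11/34)) + 33 = 28*((-6 + 1²)*(11/34)) + 33 = 28*((-6 + 1)*(11/34)) + 33 = 28*(-5*11/34) + 33 = 28*(-55/34) + 33 = -770/17 + 33 = -209/17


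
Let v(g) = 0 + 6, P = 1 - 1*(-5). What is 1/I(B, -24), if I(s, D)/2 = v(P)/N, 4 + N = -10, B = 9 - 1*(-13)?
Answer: -7/6 ≈ -1.1667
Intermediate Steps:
B = 22 (B = 9 + 13 = 22)
N = -14 (N = -4 - 10 = -14)
P = 6 (P = 1 + 5 = 6)
v(g) = 6
I(s, D) = -6/7 (I(s, D) = 2*(6/(-14)) = 2*(6*(-1/14)) = 2*(-3/7) = -6/7)
1/I(B, -24) = 1/(-6/7) = -7/6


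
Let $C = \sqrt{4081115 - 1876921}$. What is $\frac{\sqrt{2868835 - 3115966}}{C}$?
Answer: $\frac{27 i \sqrt{747221766}}{2204194} \approx 0.33484 i$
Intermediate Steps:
$C = \sqrt{2204194} \approx 1484.7$
$\frac{\sqrt{2868835 - 3115966}}{C} = \frac{\sqrt{2868835 - 3115966}}{\sqrt{2204194}} = \sqrt{-247131} \frac{\sqrt{2204194}}{2204194} = 27 i \sqrt{339} \frac{\sqrt{2204194}}{2204194} = \frac{27 i \sqrt{747221766}}{2204194}$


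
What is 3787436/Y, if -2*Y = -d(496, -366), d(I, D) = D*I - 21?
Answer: -7574872/181557 ≈ -41.722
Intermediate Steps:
d(I, D) = -21 + D*I
Y = -181557/2 (Y = -(-1)*(-21 - 366*496)/2 = -(-1)*(-21 - 181536)/2 = -(-1)*(-181557)/2 = -½*181557 = -181557/2 ≈ -90779.)
3787436/Y = 3787436/(-181557/2) = 3787436*(-2/181557) = -7574872/181557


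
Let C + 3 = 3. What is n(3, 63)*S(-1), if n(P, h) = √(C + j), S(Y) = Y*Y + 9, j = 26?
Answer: 10*√26 ≈ 50.990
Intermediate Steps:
C = 0 (C = -3 + 3 = 0)
S(Y) = 9 + Y² (S(Y) = Y² + 9 = 9 + Y²)
n(P, h) = √26 (n(P, h) = √(0 + 26) = √26)
n(3, 63)*S(-1) = √26*(9 + (-1)²) = √26*(9 + 1) = √26*10 = 10*√26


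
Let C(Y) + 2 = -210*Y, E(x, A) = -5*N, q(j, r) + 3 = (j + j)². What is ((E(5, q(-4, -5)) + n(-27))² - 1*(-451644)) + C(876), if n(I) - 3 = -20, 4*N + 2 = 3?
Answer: 4288241/16 ≈ 2.6802e+5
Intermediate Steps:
N = ¼ (N = -½ + (¼)*3 = -½ + ¾ = ¼ ≈ 0.25000)
n(I) = -17 (n(I) = 3 - 20 = -17)
q(j, r) = -3 + 4*j² (q(j, r) = -3 + (j + j)² = -3 + (2*j)² = -3 + 4*j²)
E(x, A) = -5/4 (E(x, A) = -5*¼ = -5/4)
C(Y) = -2 - 210*Y
((E(5, q(-4, -5)) + n(-27))² - 1*(-451644)) + C(876) = ((-5/4 - 17)² - 1*(-451644)) + (-2 - 210*876) = ((-73/4)² + 451644) + (-2 - 183960) = (5329/16 + 451644) - 183962 = 7231633/16 - 183962 = 4288241/16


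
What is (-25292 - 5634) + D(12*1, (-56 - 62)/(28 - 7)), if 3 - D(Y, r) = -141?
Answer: -30782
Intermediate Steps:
D(Y, r) = 144 (D(Y, r) = 3 - 1*(-141) = 3 + 141 = 144)
(-25292 - 5634) + D(12*1, (-56 - 62)/(28 - 7)) = (-25292 - 5634) + 144 = -30926 + 144 = -30782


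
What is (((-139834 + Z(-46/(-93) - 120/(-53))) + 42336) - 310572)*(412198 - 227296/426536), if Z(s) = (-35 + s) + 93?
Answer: -44197717490508052700/262799493 ≈ -1.6818e+11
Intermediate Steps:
Z(s) = 58 + s
(((-139834 + Z(-46/(-93) - 120/(-53))) + 42336) - 310572)*(412198 - 227296/426536) = (((-139834 + (58 + (-46/(-93) - 120/(-53)))) + 42336) - 310572)*(412198 - 227296/426536) = (((-139834 + (58 + (-46*(-1/93) - 120*(-1/53)))) + 42336) - 310572)*(412198 - 227296*1/426536) = (((-139834 + (58 + (46/93 + 120/53))) + 42336) - 310572)*(412198 - 28412/53317) = (((-139834 + (58 + 13598/4929)) + 42336) - 310572)*(21977132354/53317) = (((-139834 + 299480/4929) + 42336) - 310572)*(21977132354/53317) = ((-688942306/4929 + 42336) - 310572)*(21977132354/53317) = (-480268162/4929 - 310572)*(21977132354/53317) = -2011077550/4929*21977132354/53317 = -44197717490508052700/262799493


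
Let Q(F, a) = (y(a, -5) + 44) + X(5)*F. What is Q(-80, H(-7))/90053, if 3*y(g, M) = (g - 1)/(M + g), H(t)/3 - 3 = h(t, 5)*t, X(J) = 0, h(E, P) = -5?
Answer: 14501/29447331 ≈ 0.00049244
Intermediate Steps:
H(t) = 9 - 15*t (H(t) = 9 + 3*(-5*t) = 9 - 15*t)
y(g, M) = (-1 + g)/(3*(M + g)) (y(g, M) = ((g - 1)/(M + g))/3 = ((-1 + g)/(M + g))/3 = (-1 + g)/(3*(M + g)))
Q(F, a) = 44 + (-1 + a)/(3*(-5 + a)) (Q(F, a) = ((-1 + a)/(3*(-5 + a)) + 44) + 0*F = (44 + (-1 + a)/(3*(-5 + a))) + 0 = 44 + (-1 + a)/(3*(-5 + a)))
Q(-80, H(-7))/90053 = ((-661 + 133*(9 - 15*(-7)))/(3*(-5 + (9 - 15*(-7)))))/90053 = ((-661 + 133*(9 + 105))/(3*(-5 + (9 + 105))))*(1/90053) = ((-661 + 133*114)/(3*(-5 + 114)))*(1/90053) = ((⅓)*(-661 + 15162)/109)*(1/90053) = ((⅓)*(1/109)*14501)*(1/90053) = (14501/327)*(1/90053) = 14501/29447331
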